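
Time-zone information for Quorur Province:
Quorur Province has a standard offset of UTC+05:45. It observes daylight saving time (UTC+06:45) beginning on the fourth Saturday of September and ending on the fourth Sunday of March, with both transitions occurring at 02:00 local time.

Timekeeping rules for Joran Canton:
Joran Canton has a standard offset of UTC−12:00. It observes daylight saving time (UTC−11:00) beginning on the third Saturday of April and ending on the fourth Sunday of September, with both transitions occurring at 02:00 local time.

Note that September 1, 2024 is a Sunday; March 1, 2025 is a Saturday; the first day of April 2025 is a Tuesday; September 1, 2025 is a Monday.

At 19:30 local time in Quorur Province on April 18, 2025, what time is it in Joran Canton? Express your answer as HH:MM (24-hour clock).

1 September 2024 is a Sunday, so the first Saturday is September 7 and the fourth is September 28.
1 March 2025 is a Saturday, so the first Sunday is March 2 and the fourth is March 23.
April 18, 2025 does not fall between 28 September 2024 and 23 March 2025, so daylight saving is not in effect and Quorur Province is at UTC+05:45.
19:30 Quorur Province − 5h45m = 13:45 UTC.
1 April 2025 is a Tuesday, so the first Saturday is April 5 and the third is April 19.
1 September 2025 is a Monday, so the first Sunday is September 7 and the fourth is September 28.
At the standard offset (UTC−12:00), 13:45 UTC − 12h = 01:45 Joran Canton standard time.
The standard-time date in Joran Canton, April 18, 2025, does not fall between 19 April and 28 September, so daylight saving is not in effect and Joran Canton is at UTC−12:00.
13:45 UTC − 12h = 01:45 Joran Canton.

01:45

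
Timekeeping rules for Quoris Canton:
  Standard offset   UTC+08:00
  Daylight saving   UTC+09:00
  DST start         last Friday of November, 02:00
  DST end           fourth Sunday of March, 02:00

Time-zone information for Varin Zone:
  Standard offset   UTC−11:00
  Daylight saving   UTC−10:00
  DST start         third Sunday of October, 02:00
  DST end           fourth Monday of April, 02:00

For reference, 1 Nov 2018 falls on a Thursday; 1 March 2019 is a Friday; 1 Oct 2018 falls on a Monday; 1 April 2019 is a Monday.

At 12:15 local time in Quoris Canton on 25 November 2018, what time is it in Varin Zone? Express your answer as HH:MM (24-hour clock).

18:15

1 November 2018 is a Thursday, so Fridays fall on 2, 9, 16, 23, 30; the last is November 30.
1 March 2019 is a Friday, so the first Sunday is March 3 and the fourth is March 24.
25 November 2018 is outside the daylight-saving period (30 November 2018 – 24 March 2019), so Quoris Canton is on standard time, UTC+08:00.
12:15 Quoris Canton − 8h = 04:15 UTC.
1 October 2018 is a Monday, so the first Sunday is October 7 and the third is October 21.
1 April 2019 is a Monday, so the first Monday is April 1 and the fourth is April 22.
At the standard offset (UTC−11:00), 04:15 UTC − 11h = 17:15 Varin Zone standard time (rolling into the previous day, 24 November 2018).
Daylight saving runs 21 October 2018 – 22 April 2019; the standard-time date in Varin Zone, 24 November 2018, is inside that window, so Varin Zone is at UTC−10:00.
04:15 UTC − 10h = 18:15 Varin Zone (rolling into the previous day, 24 November 2018).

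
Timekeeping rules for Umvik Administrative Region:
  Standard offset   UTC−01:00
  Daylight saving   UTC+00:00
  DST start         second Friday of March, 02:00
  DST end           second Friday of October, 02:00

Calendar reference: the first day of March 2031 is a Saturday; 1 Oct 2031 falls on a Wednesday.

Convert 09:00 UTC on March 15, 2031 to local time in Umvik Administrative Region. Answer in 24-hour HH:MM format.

09:00

1 March 2031 is a Saturday, so the first Friday is March 7 and the second is March 14.
1 October 2031 is a Wednesday, so the first Friday is October 3 and the second is October 10.
At the standard offset (UTC−01:00), 09:00 UTC − 1h = 08:00 Umvik Administrative Region standard time.
Daylight saving runs 14 March – 10 October; the standard-time date in Umvik Administrative Region, March 15, 2031, is inside that window, so Umvik Administrative Region is at UTC+00:00.
09:00 UTC + 0h = 09:00 local.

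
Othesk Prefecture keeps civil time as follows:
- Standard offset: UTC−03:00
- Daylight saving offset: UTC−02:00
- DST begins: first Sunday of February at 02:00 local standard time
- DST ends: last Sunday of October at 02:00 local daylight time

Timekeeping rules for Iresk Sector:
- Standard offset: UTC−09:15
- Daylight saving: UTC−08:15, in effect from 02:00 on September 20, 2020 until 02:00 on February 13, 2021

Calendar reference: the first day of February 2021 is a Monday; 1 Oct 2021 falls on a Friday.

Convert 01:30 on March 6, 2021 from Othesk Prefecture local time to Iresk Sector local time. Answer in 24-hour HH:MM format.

18:15

1 February 2021 is a Monday, so the first Sunday is February 7.
1 October 2021 is a Friday, so Sundays fall on 3, 10, 17, 24, 31; the last is October 31.
March 6, 2021 lies within the daylight-saving period (7 February – 31 October), so Othesk Prefecture is on daylight time, UTC−02:00.
01:30 Othesk Prefecture + 2h = 03:30 UTC.
At the standard offset (UTC−09:15), 03:30 UTC − 9h15m = 18:15 Iresk Sector standard time (rolling into the previous day, 5 March 2021).
The standard-time date in Iresk Sector, March 5, 2021, does not fall between 20 September 2020 and 13 February 2021, so daylight saving is not in effect and Iresk Sector is at UTC−09:15.
03:30 UTC − 9h15m = 18:15 Iresk Sector (rolling into the previous day, 5 March 2021).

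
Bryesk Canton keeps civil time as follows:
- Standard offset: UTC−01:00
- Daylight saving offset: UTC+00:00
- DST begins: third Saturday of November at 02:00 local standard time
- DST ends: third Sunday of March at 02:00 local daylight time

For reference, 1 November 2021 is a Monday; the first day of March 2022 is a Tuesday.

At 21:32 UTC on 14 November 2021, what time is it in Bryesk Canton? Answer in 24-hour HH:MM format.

1 November 2021 is a Monday, so the first Saturday is November 6 and the third is November 20.
1 March 2022 is a Tuesday, so the first Sunday is March 6 and the third is March 20.
At the standard offset (UTC−01:00), 21:32 UTC − 1h = 20:32 Bryesk Canton standard time.
Daylight saving runs 20 November 2021 – 20 March 2022; the standard-time date in Bryesk Canton, 14 November 2021, is outside that window, so Bryesk Canton is on standard time at UTC−01:00.
21:32 UTC − 1h = 20:32 local.

20:32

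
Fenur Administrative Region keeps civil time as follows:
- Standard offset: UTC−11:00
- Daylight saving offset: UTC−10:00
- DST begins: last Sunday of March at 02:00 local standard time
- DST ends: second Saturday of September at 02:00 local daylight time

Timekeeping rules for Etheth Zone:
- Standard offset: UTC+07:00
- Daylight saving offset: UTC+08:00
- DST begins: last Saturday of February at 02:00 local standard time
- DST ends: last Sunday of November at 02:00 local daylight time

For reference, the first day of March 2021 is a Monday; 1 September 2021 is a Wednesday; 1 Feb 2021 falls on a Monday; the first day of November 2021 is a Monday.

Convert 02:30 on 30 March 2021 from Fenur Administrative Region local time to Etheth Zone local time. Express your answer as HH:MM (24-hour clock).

1 March 2021 is a Monday, so Sundays fall on 7, 14, 21, 28; the last is March 28.
1 September 2021 is a Wednesday, so the first Saturday is September 4 and the second is September 11.
30 March 2021 lies within the daylight-saving period (28 March – 11 September), so Fenur Administrative Region is on daylight time, UTC−10:00.
02:30 Fenur Administrative Region + 10h = 12:30 UTC.
1 February 2021 is a Monday, so Saturdays fall on 6, 13, 20, 27; the last is February 27.
1 November 2021 is a Monday, so Sundays fall on 7, 14, 21, 28; the last is November 28.
At the standard offset (UTC+07:00), 12:30 UTC + 7h = 19:30 Etheth Zone standard time.
Daylight saving runs 27 February – 28 November; the standard-time date in Etheth Zone, 30 March 2021, is inside that window, so Etheth Zone is at UTC+08:00.
12:30 UTC + 8h = 20:30 Etheth Zone.

20:30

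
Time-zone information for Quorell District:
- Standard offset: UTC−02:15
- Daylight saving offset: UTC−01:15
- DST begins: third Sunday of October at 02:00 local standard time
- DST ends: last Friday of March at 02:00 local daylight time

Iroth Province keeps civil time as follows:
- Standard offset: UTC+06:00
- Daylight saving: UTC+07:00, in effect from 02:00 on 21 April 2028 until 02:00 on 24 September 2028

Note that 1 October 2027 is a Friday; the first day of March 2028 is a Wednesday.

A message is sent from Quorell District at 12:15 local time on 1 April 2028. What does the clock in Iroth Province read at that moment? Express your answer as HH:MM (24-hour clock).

20:30

1 October 2027 is a Friday, so the first Sunday is October 3 and the third is October 17.
1 March 2028 is a Wednesday, so Fridays fall on 3, 10, 17, 24, 31; the last is March 31.
1 April 2028 is outside the daylight-saving period (17 October 2027 – 31 March 2028), so Quorell District is on standard time, UTC−02:15.
12:15 Quorell District + 2h15m = 14:30 UTC.
At the standard offset (UTC+06:00), 14:30 UTC + 6h = 20:30 Iroth Province standard time.
Daylight saving runs 21 April – 24 September; the standard-time date in Iroth Province, 1 April 2028, is outside that window, so Iroth Province is on standard time at UTC+06:00.
14:30 UTC + 6h = 20:30 Iroth Province.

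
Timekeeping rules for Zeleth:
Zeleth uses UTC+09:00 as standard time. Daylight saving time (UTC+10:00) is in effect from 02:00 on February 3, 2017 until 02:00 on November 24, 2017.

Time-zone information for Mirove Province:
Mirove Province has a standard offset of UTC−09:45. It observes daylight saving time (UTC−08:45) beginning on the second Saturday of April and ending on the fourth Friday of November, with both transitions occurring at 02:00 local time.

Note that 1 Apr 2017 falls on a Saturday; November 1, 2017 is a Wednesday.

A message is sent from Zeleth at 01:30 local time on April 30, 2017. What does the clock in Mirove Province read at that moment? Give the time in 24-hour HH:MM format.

06:45

April 30, 2017 lies within the daylight-saving period (3 February – 24 November), so Zeleth is on daylight time, UTC+10:00.
01:30 Zeleth − 10h = 15:30 UTC (rolling into the previous day, 29 April 2017).
1 April 2017 is a Saturday, so the first Saturday is April 1 and the second is April 8.
1 November 2017 is a Wednesday, so the first Friday is November 3 and the fourth is November 24.
At the standard offset (UTC−09:45), 15:30 UTC − 9h45m = 05:45 Mirove Province standard time.
Daylight saving runs 8 April – 24 November; the standard-time date in Mirove Province, April 29, 2017, is inside that window, so Mirove Province is at UTC−08:45.
15:30 UTC − 8h45m = 06:45 Mirove Province.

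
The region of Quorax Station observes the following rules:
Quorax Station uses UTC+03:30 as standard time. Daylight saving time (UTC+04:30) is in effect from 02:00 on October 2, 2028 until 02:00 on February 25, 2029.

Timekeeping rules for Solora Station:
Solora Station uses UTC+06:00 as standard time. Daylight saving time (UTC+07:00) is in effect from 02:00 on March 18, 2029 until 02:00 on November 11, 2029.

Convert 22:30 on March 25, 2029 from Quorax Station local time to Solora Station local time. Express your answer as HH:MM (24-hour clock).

Daylight saving runs 2 October 2028 – 25 February 2029; March 25, 2029 is outside that window, so Quorax Station is on standard time at UTC+03:30.
22:30 Quorax Station − 3h30m = 19:00 UTC.
At the standard offset (UTC+06:00), 19:00 UTC + 6h = 01:00 Solora Station standard time (rolling into the next day, 26 March 2029).
Daylight saving runs 18 March – 11 November; the standard-time date in Solora Station, March 26, 2029, is inside that window, so Solora Station is at UTC+07:00.
19:00 UTC + 7h = 02:00 Solora Station (rolling into the next day, 26 March 2029).

02:00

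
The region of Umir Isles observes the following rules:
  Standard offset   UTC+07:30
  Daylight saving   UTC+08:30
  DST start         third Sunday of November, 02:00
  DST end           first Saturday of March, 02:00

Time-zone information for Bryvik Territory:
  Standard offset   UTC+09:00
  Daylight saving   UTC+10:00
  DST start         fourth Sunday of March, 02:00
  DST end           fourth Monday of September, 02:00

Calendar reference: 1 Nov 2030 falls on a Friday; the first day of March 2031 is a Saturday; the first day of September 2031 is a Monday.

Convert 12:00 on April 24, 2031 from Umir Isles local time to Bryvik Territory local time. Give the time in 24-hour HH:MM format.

14:30

1 November 2030 is a Friday, so the first Sunday is November 3 and the third is November 17.
1 March 2031 is a Saturday, so the first Saturday is March 1.
Daylight saving runs 17 November 2030 – 1 March 2031; April 24, 2031 is outside that window, so Umir Isles is on standard time at UTC+07:30.
12:00 Umir Isles − 7h30m = 04:30 UTC.
1 March 2031 is a Saturday, so the first Sunday is March 2 and the fourth is March 23.
1 September 2031 is a Monday, so the first Monday is September 1 and the fourth is September 22.
At the standard offset (UTC+09:00), 04:30 UTC + 9h = 13:30 Bryvik Territory standard time.
The standard-time date in Bryvik Territory, April 24, 2031, lies within the daylight-saving period (23 March – 22 September), so Bryvik Territory is on daylight time, UTC+10:00.
04:30 UTC + 10h = 14:30 Bryvik Territory.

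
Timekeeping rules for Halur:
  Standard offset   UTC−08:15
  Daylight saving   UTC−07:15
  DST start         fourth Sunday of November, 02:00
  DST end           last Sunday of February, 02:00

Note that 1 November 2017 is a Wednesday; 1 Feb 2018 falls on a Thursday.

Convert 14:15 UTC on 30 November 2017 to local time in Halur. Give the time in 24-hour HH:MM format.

07:00

1 November 2017 is a Wednesday, so the first Sunday is November 5 and the fourth is November 26.
1 February 2018 is a Thursday, so Sundays fall on 4, 11, 18, 25; the last is February 25.
At the standard offset (UTC−08:15), 14:15 UTC − 8h15m = 06:00 Halur standard time.
The standard-time date in Halur, 30 November 2017, lies within the daylight-saving period (26 November 2017 – 25 February 2018), so Halur is on daylight time, UTC−07:15.
14:15 UTC − 7h15m = 07:00 local.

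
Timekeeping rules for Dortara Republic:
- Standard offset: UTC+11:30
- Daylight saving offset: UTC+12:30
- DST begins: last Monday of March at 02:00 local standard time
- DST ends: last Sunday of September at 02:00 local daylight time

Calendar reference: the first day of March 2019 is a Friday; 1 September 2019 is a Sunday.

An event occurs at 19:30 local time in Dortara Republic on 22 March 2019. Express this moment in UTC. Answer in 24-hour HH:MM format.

08:00

1 March 2019 is a Friday, so Mondays fall on 4, 11, 18, 25; the last is March 25.
1 September 2019 is a Sunday, so Sundays fall on 1, 8, 15, 22, 29; the last is September 29.
22 March 2019 does not fall between 25 March and 29 September, so daylight saving is not in effect and Dortara Republic is at UTC+11:30.
19:30 local − 11h30m = 08:00 UTC.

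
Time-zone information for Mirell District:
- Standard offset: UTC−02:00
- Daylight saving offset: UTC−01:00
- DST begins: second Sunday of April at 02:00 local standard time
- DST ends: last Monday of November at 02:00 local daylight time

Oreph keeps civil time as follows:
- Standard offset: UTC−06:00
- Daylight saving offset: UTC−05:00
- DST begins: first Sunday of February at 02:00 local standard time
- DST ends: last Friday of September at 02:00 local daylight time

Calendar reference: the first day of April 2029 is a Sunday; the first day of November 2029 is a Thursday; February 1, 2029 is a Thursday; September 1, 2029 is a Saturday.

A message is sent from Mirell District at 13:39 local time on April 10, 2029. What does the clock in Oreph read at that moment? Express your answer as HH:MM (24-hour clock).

09:39

1 April 2029 is a Sunday, so the first Sunday is April 1 and the second is April 8.
1 November 2029 is a Thursday, so Mondays fall on 5, 12, 19, 26; the last is November 26.
April 10, 2029 lies within the daylight-saving period (8 April – 26 November), so Mirell District is on daylight time, UTC−01:00.
13:39 Mirell District + 1h = 14:39 UTC.
1 February 2029 is a Thursday, so the first Sunday is February 4.
1 September 2029 is a Saturday, so Fridays fall on 7, 14, 21, 28; the last is September 28.
At the standard offset (UTC−06:00), 14:39 UTC − 6h = 08:39 Oreph standard time.
The standard-time date in Oreph, April 10, 2029, lies within the daylight-saving period (4 February – 28 September), so Oreph is on daylight time, UTC−05:00.
14:39 UTC − 5h = 09:39 Oreph.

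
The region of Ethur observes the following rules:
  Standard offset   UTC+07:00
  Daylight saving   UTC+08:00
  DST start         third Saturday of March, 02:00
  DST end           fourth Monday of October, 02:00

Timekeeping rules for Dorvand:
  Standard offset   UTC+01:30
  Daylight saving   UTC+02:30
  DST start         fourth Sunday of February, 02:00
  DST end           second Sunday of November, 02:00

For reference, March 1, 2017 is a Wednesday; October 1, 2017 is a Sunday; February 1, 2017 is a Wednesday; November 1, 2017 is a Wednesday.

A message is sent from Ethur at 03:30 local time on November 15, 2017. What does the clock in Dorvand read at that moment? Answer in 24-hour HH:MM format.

1 March 2017 is a Wednesday, so the first Saturday is March 4 and the third is March 18.
1 October 2017 is a Sunday, so the first Monday is October 2 and the fourth is October 23.
November 15, 2017 is outside the daylight-saving period (18 March – 23 October), so Ethur is on standard time, UTC+07:00.
03:30 Ethur − 7h = 20:30 UTC (rolling into the previous day, 14 November 2017).
1 February 2017 is a Wednesday, so the first Sunday is February 5 and the fourth is February 26.
1 November 2017 is a Wednesday, so the first Sunday is November 5 and the second is November 12.
At the standard offset (UTC+01:30), 20:30 UTC + 1h30m = 22:00 Dorvand standard time.
The standard-time date in Dorvand, November 14, 2017, does not fall between 26 February and 12 November, so daylight saving is not in effect and Dorvand is at UTC+01:30.
20:30 UTC + 1h30m = 22:00 Dorvand.

22:00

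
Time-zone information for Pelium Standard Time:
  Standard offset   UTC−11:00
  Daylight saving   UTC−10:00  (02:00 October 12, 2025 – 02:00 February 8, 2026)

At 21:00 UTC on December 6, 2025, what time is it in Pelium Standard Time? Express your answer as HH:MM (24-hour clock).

At the standard offset (UTC−11:00), 21:00 UTC − 11h = 10:00 Pelium Standard Time standard time.
The standard-time date in Pelium Standard Time, December 6, 2025, falls between 12 October 2025 and 8 February 2026, so daylight saving is in effect and Pelium Standard Time is at UTC−10:00.
21:00 UTC − 10h = 11:00 local.

11:00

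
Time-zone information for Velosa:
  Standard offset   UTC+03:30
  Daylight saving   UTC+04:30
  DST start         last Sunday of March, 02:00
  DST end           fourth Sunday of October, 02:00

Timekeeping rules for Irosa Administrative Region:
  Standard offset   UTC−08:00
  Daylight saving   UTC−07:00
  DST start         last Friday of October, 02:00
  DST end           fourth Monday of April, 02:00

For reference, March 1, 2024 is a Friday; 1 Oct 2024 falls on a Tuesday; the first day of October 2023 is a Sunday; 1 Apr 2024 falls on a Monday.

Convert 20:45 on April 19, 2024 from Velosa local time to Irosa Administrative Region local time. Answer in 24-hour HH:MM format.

1 March 2024 is a Friday, so Sundays fall on 3, 10, 17, 24, 31; the last is March 31.
1 October 2024 is a Tuesday, so the first Sunday is October 6 and the fourth is October 27.
April 19, 2024 falls between 31 March and 27 October, so daylight saving is in effect and Velosa is at UTC+04:30.
20:45 Velosa − 4h30m = 16:15 UTC.
1 October 2023 is a Sunday, so Fridays fall on 6, 13, 20, 27; the last is October 27.
1 April 2024 is a Monday, so the first Monday is April 1 and the fourth is April 22.
At the standard offset (UTC−08:00), 16:15 UTC − 8h = 08:15 Irosa Administrative Region standard time.
The standard-time date in Irosa Administrative Region, April 19, 2024, lies within the daylight-saving period (27 October 2023 – 22 April 2024), so Irosa Administrative Region is on daylight time, UTC−07:00.
16:15 UTC − 7h = 09:15 Irosa Administrative Region.

09:15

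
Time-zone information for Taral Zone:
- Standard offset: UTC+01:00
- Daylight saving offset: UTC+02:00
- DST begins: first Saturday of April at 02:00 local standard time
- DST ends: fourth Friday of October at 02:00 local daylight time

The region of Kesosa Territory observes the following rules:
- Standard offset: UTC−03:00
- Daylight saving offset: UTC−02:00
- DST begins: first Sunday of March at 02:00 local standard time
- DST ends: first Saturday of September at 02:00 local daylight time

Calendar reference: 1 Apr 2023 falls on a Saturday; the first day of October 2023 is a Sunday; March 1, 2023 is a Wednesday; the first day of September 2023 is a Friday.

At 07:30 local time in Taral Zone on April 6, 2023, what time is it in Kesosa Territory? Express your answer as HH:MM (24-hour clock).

1 April 2023 is a Saturday, so the first Saturday is April 1.
1 October 2023 is a Sunday, so the first Friday is October 6 and the fourth is October 27.
Daylight saving runs 1 April – 27 October; April 6, 2023 is inside that window, so Taral Zone is at UTC+02:00.
07:30 Taral Zone − 2h = 05:30 UTC.
1 March 2023 is a Wednesday, so the first Sunday is March 5.
1 September 2023 is a Friday, so the first Saturday is September 2.
At the standard offset (UTC−03:00), 05:30 UTC − 3h = 02:30 Kesosa Territory standard time.
The standard-time date in Kesosa Territory, April 6, 2023, falls between 5 March and 2 September, so daylight saving is in effect and Kesosa Territory is at UTC−02:00.
05:30 UTC − 2h = 03:30 Kesosa Territory.

03:30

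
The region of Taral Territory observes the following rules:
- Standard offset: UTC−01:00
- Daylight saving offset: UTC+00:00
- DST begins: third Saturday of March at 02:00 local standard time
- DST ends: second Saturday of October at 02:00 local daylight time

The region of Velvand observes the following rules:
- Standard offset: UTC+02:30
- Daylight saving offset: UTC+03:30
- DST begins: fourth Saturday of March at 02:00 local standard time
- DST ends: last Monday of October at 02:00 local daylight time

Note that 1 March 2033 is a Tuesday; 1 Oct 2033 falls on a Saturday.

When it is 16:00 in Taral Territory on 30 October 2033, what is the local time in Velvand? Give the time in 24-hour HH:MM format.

1 March 2033 is a Tuesday, so the first Saturday is March 5 and the third is March 19.
1 October 2033 is a Saturday, so the first Saturday is October 1 and the second is October 8.
30 October 2033 does not fall between 19 March and 8 October, so daylight saving is not in effect and Taral Territory is at UTC−01:00.
16:00 Taral Territory + 1h = 17:00 UTC.
1 March 2033 is a Tuesday, so the first Saturday is March 5 and the fourth is March 26.
1 October 2033 is a Saturday, so Mondays fall on 3, 10, 17, 24, 31; the last is October 31.
At the standard offset (UTC+02:30), 17:00 UTC + 2h30m = 19:30 Velvand standard time.
The standard-time date in Velvand, 30 October 2033, falls between 26 March and 31 October, so daylight saving is in effect and Velvand is at UTC+03:30.
17:00 UTC + 3h30m = 20:30 Velvand.

20:30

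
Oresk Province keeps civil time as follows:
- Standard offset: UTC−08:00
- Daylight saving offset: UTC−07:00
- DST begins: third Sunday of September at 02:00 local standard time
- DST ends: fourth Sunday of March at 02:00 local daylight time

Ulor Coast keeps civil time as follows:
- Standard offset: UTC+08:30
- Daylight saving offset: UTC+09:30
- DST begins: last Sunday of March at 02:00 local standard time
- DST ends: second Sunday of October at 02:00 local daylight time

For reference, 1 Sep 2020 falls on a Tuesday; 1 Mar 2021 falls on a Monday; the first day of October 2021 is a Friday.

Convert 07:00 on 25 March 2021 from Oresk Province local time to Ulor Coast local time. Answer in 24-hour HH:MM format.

22:30

1 September 2020 is a Tuesday, so the first Sunday is September 6 and the third is September 20.
1 March 2021 is a Monday, so the first Sunday is March 7 and the fourth is March 28.
Daylight saving runs 20 September 2020 – 28 March 2021; 25 March 2021 is inside that window, so Oresk Province is at UTC−07:00.
07:00 Oresk Province + 7h = 14:00 UTC.
1 March 2021 is a Monday, so Sundays fall on 7, 14, 21, 28; the last is March 28.
1 October 2021 is a Friday, so the first Sunday is October 3 and the second is October 10.
At the standard offset (UTC+08:30), 14:00 UTC + 8h30m = 22:30 Ulor Coast standard time.
Daylight saving runs 28 March – 10 October; the standard-time date in Ulor Coast, 25 March 2021, is outside that window, so Ulor Coast is on standard time at UTC+08:30.
14:00 UTC + 8h30m = 22:30 Ulor Coast.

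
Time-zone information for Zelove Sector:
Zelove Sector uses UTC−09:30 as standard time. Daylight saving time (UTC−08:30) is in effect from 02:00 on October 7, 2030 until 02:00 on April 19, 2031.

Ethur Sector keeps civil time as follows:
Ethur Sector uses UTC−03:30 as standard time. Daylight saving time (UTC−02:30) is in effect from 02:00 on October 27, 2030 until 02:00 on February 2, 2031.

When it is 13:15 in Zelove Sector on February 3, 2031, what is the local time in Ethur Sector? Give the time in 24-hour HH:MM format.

18:15

February 3, 2031 lies within the daylight-saving period (7 October 2030 – 19 April 2031), so Zelove Sector is on daylight time, UTC−08:30.
13:15 Zelove Sector + 8h30m = 21:45 UTC.
At the standard offset (UTC−03:30), 21:45 UTC − 3h30m = 18:15 Ethur Sector standard time.
The standard-time date in Ethur Sector, February 3, 2031, is outside the daylight-saving period (27 October 2030 – 2 February 2031), so Ethur Sector is on standard time, UTC−03:30.
21:45 UTC − 3h30m = 18:15 Ethur Sector.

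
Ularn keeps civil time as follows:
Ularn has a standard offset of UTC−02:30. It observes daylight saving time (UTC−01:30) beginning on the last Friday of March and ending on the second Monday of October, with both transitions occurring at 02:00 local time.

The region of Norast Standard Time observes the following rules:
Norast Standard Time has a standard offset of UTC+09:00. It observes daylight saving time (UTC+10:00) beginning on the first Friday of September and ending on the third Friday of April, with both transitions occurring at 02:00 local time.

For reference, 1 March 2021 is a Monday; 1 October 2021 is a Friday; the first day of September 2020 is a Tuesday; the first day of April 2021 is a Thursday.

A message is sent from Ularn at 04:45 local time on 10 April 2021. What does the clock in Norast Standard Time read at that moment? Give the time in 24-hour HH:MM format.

16:15

1 March 2021 is a Monday, so Fridays fall on 5, 12, 19, 26; the last is March 26.
1 October 2021 is a Friday, so the first Monday is October 4 and the second is October 11.
Daylight saving runs 26 March – 11 October; 10 April 2021 is inside that window, so Ularn is at UTC−01:30.
04:45 Ularn + 1h30m = 06:15 UTC.
1 September 2020 is a Tuesday, so the first Friday is September 4.
1 April 2021 is a Thursday, so the first Friday is April 2 and the third is April 16.
At the standard offset (UTC+09:00), 06:15 UTC + 9h = 15:15 Norast Standard Time standard time.
The standard-time date in Norast Standard Time, 10 April 2021, lies within the daylight-saving period (4 September 2020 – 16 April 2021), so Norast Standard Time is on daylight time, UTC+10:00.
06:15 UTC + 10h = 16:15 Norast Standard Time.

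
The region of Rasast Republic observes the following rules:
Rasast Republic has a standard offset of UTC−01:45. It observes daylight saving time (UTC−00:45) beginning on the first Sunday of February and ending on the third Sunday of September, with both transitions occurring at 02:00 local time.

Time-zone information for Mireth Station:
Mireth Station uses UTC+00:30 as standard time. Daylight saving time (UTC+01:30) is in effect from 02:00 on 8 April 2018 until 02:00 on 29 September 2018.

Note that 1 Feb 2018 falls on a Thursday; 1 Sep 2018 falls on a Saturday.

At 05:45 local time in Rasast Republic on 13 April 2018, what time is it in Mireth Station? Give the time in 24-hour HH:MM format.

1 February 2018 is a Thursday, so the first Sunday is February 4.
1 September 2018 is a Saturday, so the first Sunday is September 2 and the third is September 16.
13 April 2018 falls between 4 February and 16 September, so daylight saving is in effect and Rasast Republic is at UTC−00:45.
05:45 Rasast Republic + 0h45m = 06:30 UTC.
At the standard offset (UTC+00:30), 06:30 UTC + 0h30m = 07:00 Mireth Station standard time.
The standard-time date in Mireth Station, 13 April 2018, lies within the daylight-saving period (8 April – 29 September), so Mireth Station is on daylight time, UTC+01:30.
06:30 UTC + 1h30m = 08:00 Mireth Station.

08:00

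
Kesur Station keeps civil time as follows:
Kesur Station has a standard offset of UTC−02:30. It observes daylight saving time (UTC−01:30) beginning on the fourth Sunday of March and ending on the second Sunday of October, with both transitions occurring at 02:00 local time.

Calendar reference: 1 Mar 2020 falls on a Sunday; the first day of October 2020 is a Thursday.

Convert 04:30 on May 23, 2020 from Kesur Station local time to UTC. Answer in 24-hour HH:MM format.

1 March 2020 is a Sunday, so the first Sunday is March 1 and the fourth is March 22.
1 October 2020 is a Thursday, so the first Sunday is October 4 and the second is October 11.
Daylight saving runs 22 March – 11 October; May 23, 2020 is inside that window, so Kesur Station is at UTC−01:30.
04:30 local + 1h30m = 06:00 UTC.

06:00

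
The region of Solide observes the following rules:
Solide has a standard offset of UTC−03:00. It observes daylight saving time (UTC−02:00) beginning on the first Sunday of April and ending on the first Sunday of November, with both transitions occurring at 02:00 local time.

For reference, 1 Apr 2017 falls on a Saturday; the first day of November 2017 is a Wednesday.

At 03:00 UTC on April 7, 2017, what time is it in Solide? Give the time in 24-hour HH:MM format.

01:00

1 April 2017 is a Saturday, so the first Sunday is April 2.
1 November 2017 is a Wednesday, so the first Sunday is November 5.
At the standard offset (UTC−03:00), 03:00 UTC − 3h = 00:00 Solide standard time.
The standard-time date in Solide, April 7, 2017, lies within the daylight-saving period (2 April – 5 November), so Solide is on daylight time, UTC−02:00.
03:00 UTC − 2h = 01:00 local.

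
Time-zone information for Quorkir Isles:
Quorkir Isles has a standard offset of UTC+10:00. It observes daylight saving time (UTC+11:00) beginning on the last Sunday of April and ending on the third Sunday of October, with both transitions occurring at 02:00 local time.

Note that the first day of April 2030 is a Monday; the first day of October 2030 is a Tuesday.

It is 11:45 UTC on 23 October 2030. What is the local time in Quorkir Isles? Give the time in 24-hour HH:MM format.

1 April 2030 is a Monday, so Sundays fall on 7, 14, 21, 28; the last is April 28.
1 October 2030 is a Tuesday, so the first Sunday is October 6 and the third is October 20.
At the standard offset (UTC+10:00), 11:45 UTC + 10h = 21:45 Quorkir Isles standard time.
The standard-time date in Quorkir Isles, 23 October 2030, is outside the daylight-saving period (28 April – 20 October), so Quorkir Isles is on standard time, UTC+10:00.
11:45 UTC + 10h = 21:45 local.

21:45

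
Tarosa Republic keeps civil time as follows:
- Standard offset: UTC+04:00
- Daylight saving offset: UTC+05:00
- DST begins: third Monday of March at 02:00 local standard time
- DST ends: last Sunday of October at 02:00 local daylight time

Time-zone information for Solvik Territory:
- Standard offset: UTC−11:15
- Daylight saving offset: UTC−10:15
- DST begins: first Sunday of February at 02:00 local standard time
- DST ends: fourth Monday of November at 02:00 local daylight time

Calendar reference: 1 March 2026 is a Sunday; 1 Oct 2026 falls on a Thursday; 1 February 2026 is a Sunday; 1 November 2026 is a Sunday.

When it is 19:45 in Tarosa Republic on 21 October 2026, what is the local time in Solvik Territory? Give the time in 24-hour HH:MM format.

1 March 2026 is a Sunday, so the first Monday is March 2 and the third is March 16.
1 October 2026 is a Thursday, so Sundays fall on 4, 11, 18, 25; the last is October 25.
21 October 2026 lies within the daylight-saving period (16 March – 25 October), so Tarosa Republic is on daylight time, UTC+05:00.
19:45 Tarosa Republic − 5h = 14:45 UTC.
1 February 2026 is a Sunday, so the first Sunday is February 1.
1 November 2026 is a Sunday, so the first Monday is November 2 and the fourth is November 23.
At the standard offset (UTC−11:15), 14:45 UTC − 11h15m = 03:30 Solvik Territory standard time.
The standard-time date in Solvik Territory, 21 October 2026, lies within the daylight-saving period (1 February – 23 November), so Solvik Territory is on daylight time, UTC−10:15.
14:45 UTC − 10h15m = 04:30 Solvik Territory.

04:30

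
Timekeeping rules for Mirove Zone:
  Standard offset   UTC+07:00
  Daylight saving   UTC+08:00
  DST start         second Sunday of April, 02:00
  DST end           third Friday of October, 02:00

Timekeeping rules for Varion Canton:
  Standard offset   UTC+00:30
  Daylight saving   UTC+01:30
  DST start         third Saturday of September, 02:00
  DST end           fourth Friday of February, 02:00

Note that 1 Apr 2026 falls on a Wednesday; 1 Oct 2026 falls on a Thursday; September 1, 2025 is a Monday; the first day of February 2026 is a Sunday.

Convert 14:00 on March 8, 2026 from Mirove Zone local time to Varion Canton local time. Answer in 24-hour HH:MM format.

1 April 2026 is a Wednesday, so the first Sunday is April 5 and the second is April 12.
1 October 2026 is a Thursday, so the first Friday is October 2 and the third is October 16.
March 8, 2026 is outside the daylight-saving period (12 April – 16 October), so Mirove Zone is on standard time, UTC+07:00.
14:00 Mirove Zone − 7h = 07:00 UTC.
1 September 2025 is a Monday, so the first Saturday is September 6 and the third is September 20.
1 February 2026 is a Sunday, so the first Friday is February 6 and the fourth is February 27.
At the standard offset (UTC+00:30), 07:00 UTC + 0h30m = 07:30 Varion Canton standard time.
The standard-time date in Varion Canton, March 8, 2026, is outside the daylight-saving period (20 September 2025 – 27 February 2026), so Varion Canton is on standard time, UTC+00:30.
07:00 UTC + 0h30m = 07:30 Varion Canton.

07:30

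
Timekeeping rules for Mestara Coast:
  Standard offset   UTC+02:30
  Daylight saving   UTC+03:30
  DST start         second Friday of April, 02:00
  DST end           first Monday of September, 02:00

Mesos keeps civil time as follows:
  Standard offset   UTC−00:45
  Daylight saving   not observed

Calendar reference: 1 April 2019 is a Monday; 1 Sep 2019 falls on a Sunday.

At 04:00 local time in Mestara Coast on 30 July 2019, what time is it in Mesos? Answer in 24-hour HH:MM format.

1 April 2019 is a Monday, so the first Friday is April 5 and the second is April 12.
1 September 2019 is a Sunday, so the first Monday is September 2.
30 July 2019 falls between 12 April and 2 September, so daylight saving is in effect and Mestara Coast is at UTC+03:30.
04:00 Mestara Coast − 3h30m = 00:30 UTC.
Mesos stays on UTC−00:45 all year.
00:30 UTC − 0h45m = 23:45 Mesos (rolling into the previous day, 29 July 2019).

23:45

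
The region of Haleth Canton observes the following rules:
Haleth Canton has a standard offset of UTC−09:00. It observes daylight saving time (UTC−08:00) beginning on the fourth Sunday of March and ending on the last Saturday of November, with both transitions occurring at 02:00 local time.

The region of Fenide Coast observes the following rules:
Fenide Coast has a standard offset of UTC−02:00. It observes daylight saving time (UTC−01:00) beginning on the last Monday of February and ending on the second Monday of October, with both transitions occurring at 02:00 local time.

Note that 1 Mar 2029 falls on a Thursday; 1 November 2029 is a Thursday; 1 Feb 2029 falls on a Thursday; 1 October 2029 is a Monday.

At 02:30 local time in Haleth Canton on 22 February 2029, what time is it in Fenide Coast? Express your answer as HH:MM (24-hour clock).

1 March 2029 is a Thursday, so the first Sunday is March 4 and the fourth is March 25.
1 November 2029 is a Thursday, so Saturdays fall on 3, 10, 17, 24; the last is November 24.
22 February 2029 is outside the daylight-saving period (25 March – 24 November), so Haleth Canton is on standard time, UTC−09:00.
02:30 Haleth Canton + 9h = 11:30 UTC.
1 February 2029 is a Thursday, so Mondays fall on 5, 12, 19, 26; the last is February 26.
1 October 2029 is a Monday, so the first Monday is October 1 and the second is October 8.
At the standard offset (UTC−02:00), 11:30 UTC − 2h = 09:30 Fenide Coast standard time.
Daylight saving runs 26 February – 8 October; the standard-time date in Fenide Coast, 22 February 2029, is outside that window, so Fenide Coast is on standard time at UTC−02:00.
11:30 UTC − 2h = 09:30 Fenide Coast.

09:30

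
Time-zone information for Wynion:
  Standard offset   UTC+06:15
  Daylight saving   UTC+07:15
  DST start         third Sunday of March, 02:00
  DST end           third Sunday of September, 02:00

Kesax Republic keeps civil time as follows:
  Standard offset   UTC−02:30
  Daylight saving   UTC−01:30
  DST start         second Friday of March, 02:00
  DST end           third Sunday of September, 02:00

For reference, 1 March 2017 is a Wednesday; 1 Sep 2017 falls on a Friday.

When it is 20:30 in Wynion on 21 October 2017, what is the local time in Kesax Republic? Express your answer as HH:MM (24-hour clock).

11:45

1 March 2017 is a Wednesday, so the first Sunday is March 5 and the third is March 19.
1 September 2017 is a Friday, so the first Sunday is September 3 and the third is September 17.
Daylight saving runs 19 March – 17 September; 21 October 2017 is outside that window, so Wynion is on standard time at UTC+06:15.
20:30 Wynion − 6h15m = 14:15 UTC.
1 March 2017 is a Wednesday, so the first Friday is March 3 and the second is March 10.
1 September 2017 is a Friday, so the first Sunday is September 3 and the third is September 17.
At the standard offset (UTC−02:30), 14:15 UTC − 2h30m = 11:45 Kesax Republic standard time.
The standard-time date in Kesax Republic, 21 October 2017, is outside the daylight-saving period (10 March – 17 September), so Kesax Republic is on standard time, UTC−02:30.
14:15 UTC − 2h30m = 11:45 Kesax Republic.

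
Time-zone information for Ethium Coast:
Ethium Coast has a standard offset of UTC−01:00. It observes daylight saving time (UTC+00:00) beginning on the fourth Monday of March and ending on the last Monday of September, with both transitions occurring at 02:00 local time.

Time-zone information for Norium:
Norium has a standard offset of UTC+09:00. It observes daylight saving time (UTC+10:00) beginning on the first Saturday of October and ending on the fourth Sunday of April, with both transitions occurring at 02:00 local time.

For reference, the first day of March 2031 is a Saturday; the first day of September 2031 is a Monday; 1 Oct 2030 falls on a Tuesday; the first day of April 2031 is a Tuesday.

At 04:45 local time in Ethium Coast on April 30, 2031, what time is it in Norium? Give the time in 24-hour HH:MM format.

1 March 2031 is a Saturday, so the first Monday is March 3 and the fourth is March 24.
1 September 2031 is a Monday, so Mondays fall on 1, 8, 15, 22, 29; the last is September 29.
April 30, 2031 falls between 24 March and 29 September, so daylight saving is in effect and Ethium Coast is at UTC+00:00.
04:45 Ethium Coast − 0h = 04:45 UTC.
1 October 2030 is a Tuesday, so the first Saturday is October 5.
1 April 2031 is a Tuesday, so the first Sunday is April 6 and the fourth is April 27.
At the standard offset (UTC+09:00), 04:45 UTC + 9h = 13:45 Norium standard time.
The standard-time date in Norium, April 30, 2031, is outside the daylight-saving period (5 October 2030 – 27 April 2031), so Norium is on standard time, UTC+09:00.
04:45 UTC + 9h = 13:45 Norium.

13:45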